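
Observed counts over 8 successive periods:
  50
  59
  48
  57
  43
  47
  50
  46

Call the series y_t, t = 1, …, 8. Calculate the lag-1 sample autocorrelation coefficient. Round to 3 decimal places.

-0.288

Mean ȳ = (50 + 59 + 48 + 57 + 43 + 47 + 50 + 46)/8 = 50.0000
Deviations from mean: 0.0000, 9.0000, -2.0000, 7.0000, -7.0000, -3.0000, 0.0000, -4.0000
Numerator Σ_{t=1}^{7}(y_t−ȳ)(y_{t+1}−ȳ) = -60.0000
Denominator Σ(y_t−ȳ)² = 208.0000
r_1 = -60.0000 / 208.0000 = -0.288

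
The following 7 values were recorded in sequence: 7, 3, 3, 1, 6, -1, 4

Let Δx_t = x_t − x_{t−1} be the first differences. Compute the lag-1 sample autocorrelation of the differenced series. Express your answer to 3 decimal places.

First differences Δx: -4, 0, -2, 5, -7, 5
Mean of differences = -0.5000
Numerator Σ(Δx_t−Δx̄)(Δx_{t+1}−Δx̄) = -82.2500
Denominator Σ(Δx_t−Δx̄)² = 117.5000
r_1(Δx) = -82.2500 / 117.5000 = -0.700

-0.700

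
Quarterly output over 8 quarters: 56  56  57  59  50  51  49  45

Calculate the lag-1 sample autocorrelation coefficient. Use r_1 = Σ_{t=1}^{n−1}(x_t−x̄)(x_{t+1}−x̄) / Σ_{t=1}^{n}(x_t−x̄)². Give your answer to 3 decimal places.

Mean x̄ = (56 + 56 + 57 + 59 + 50 + 51 + 49 + 45)/8 = 52.8750
Deviations from mean: 3.1250, 3.1250, 4.1250, 6.1250, -2.8750, -1.8750, -3.8750, -7.8750
Numerator Σ_{t=1}^{7}(x_t−x̄)(x_{t+1}−x̄) = 73.4844
Denominator Σ(x_t−x̄)² = 162.8750
r_1 = 73.4844 / 162.8750 = 0.451

0.451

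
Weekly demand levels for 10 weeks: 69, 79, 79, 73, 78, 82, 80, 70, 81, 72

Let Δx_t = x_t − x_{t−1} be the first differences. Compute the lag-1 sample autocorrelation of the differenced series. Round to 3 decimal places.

First differences Δx: 10, 0, -6, 5, 4, -2, -10, 11, -9
Mean of differences = 0.3333
Numerator Σ(Δx_t−Δx̄)(Δx_{t+1}−Δx̄) = -207.7778
Denominator Σ(Δx_t−Δx̄)² = 482.0000
r_1(Δx) = -207.7778 / 482.0000 = -0.431

-0.431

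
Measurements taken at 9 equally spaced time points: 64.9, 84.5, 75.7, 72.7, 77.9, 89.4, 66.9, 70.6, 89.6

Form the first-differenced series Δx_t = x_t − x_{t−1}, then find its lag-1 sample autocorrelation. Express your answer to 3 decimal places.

-0.237

First differences Δx: 19.6, -8.8, -3.0, 5.2, 11.5, -22.5, 3.7, 19.0
Mean of differences = 3.0875
Numerator Σ(Δx_t−Δx̄)(Δx_{t+1}−Δx̄) = -340.1964
Denominator Σ(Δx_t−Δx̄)² = 1434.5688
r_1(Δx) = -340.1964 / 1434.5688 = -0.237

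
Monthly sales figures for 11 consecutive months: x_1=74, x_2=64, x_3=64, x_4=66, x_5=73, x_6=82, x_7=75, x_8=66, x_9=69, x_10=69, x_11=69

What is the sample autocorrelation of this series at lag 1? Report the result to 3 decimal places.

Mean x̄ = (74 + 64 + 64 + 66 + 73 + 82 + 75 + 66 + 69 + 69 + 69)/11 = 70.0909
Numerator Σ_{t=1}^{10}(x_t−x̄)(x_{t+1}−x̄) = 106.1736
Denominator Σ(x_t−x̄)² = 300.9091
r_1 = 106.1736 / 300.9091 = 0.353

0.353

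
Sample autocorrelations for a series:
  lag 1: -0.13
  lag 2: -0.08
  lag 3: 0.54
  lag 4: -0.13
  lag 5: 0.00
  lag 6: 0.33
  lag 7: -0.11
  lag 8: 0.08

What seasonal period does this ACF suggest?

The largest autocorrelation is r_3 = 0.54, with a weaker echo at lag 6 (0.33); the remaining lags stay at or below 0.08.
The dominant spike at lag 3 indicates a seasonal period of 3.

3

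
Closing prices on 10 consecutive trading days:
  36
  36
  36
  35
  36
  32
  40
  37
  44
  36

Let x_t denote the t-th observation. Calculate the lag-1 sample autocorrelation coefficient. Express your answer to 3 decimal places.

Mean x̄ = (36 + 36 + 36 + 35 + 36 + 32 + 40 + 37 + 44 + 36)/10 = 36.8000
Numerator Σ_{t=1}^{9}(x_t−x̄)(x_{t+1}−x̄) = -11.0400
Denominator Σ(x_t−x̄)² = 91.6000
r_1 = -11.0400 / 91.6000 = -0.121

-0.121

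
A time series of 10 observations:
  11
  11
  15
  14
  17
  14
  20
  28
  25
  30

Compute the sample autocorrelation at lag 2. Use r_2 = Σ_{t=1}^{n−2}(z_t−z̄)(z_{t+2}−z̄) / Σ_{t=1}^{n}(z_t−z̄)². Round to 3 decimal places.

Mean z̄ = (11 + 11 + 15 + 14 + 17 + 14 + 20 + 28 + 25 + 30)/10 = 18.5000
Numerator Σ_{t=1}^{8}(z_t−z̄)(z_{t+2}−z̄) = 159.5000
Denominator Σ(z_t−z̄)² = 434.5000
r_2 = 159.5000 / 434.5000 = 0.367

0.367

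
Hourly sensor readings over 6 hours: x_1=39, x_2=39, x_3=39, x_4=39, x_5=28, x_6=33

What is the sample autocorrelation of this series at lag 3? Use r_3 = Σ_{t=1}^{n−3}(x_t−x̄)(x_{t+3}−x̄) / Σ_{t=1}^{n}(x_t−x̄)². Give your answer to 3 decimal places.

Mean x̄ = (39 + 39 + 39 + 39 + 28 + 33)/6 = 36.1667
Numerator Σ_{t=1}^{3}(x_t−x̄)(x_{t+3}−x̄) = -24.0833
Denominator Σ(x_t−x̄)² = 108.8333
r_3 = -24.0833 / 108.8333 = -0.221

-0.221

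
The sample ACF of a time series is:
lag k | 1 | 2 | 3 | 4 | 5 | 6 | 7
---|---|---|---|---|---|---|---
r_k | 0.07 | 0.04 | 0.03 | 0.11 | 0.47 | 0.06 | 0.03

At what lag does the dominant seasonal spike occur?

5

The largest autocorrelation is r_5 = 0.47; the remaining lags stay at or below 0.11.
The dominant spike at lag 5 indicates a seasonal period of 5.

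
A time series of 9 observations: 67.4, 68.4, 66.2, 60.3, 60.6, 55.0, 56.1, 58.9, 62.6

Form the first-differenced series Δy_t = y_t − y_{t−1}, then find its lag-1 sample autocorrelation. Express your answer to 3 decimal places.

First differences Δy: 1.0, -2.2, -5.9, 0.3, -5.6, 1.1, 2.8, 3.7
Mean of differences = -0.6000
Numerator Σ(Δy_t−Δȳ)(Δy_{t+1}−Δȳ) = 8.5500
Denominator Σ(Δy_t−Δȳ)² = 91.9600
r_1(Δy) = 8.5500 / 91.9600 = 0.093

0.093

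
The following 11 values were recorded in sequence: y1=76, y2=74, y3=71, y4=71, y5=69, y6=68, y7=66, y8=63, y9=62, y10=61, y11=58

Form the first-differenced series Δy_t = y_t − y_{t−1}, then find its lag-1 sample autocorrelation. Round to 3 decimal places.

First differences Δy: -2, -3, 0, -2, -1, -2, -3, -1, -1, -3
Mean of differences = -1.8000
Numerator Σ(Δy_t−Δȳ)(Δy_{t+1}−Δȳ) = -3.6400
Denominator Σ(Δy_t−Δȳ)² = 9.6000
r_1(Δy) = -3.6400 / 9.6000 = -0.379

-0.379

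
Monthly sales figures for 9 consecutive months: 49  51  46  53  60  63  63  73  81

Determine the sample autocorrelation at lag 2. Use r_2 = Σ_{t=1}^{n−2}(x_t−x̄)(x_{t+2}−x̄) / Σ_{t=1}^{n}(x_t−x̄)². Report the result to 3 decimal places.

Mean x̄ = (49 + 51 + 46 + 53 + 60 + 63 + 63 + 73 + 81)/9 = 59.8889
Σ(x_t−x̄)(x_{t+2}−x̄) = (151.2346) + (61.2346) + (-1.5432) + (-21.4321) + (0.3457) + (40.7901) + (65.6790) = 296.3086
Denominator Σ(x_t−x̄)² = 1074.8889
r_2 = 296.3086 / 1074.8889 = 0.276

0.276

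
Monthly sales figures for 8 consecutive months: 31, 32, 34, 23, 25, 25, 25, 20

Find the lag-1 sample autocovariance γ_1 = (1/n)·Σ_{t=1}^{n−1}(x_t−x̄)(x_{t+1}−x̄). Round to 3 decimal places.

7.154

Mean x̄ = (31 + 32 + 34 + 23 + 25 + 25 + 25 + 20)/8 = 26.8750
Deviations: 4.1250, 5.1250, 7.1250, -3.8750, -1.8750, -1.8750, -1.8750, -6.8750
Σ_{t=1}^{7}(x_t−x̄)(x_{t+1}−x̄) = 57.2344
γ_1 = 57.2344 / 8 = 7.154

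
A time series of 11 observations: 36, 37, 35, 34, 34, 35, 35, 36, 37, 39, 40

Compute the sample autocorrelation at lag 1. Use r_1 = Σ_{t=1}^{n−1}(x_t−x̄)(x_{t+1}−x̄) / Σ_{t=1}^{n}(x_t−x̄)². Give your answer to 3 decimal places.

Mean x̄ = (36 + 37 + 35 + 34 + 34 + 35 + 35 + 36 + 37 + 39 + 40)/11 = 36.1818
Numerator Σ_{t=1}^{10}(x_t−x̄)(x_{t+1}−x̄) = 23.3306
Denominator Σ(x_t−x̄)² = 37.6364
r_1 = 23.3306 / 37.6364 = 0.620

0.620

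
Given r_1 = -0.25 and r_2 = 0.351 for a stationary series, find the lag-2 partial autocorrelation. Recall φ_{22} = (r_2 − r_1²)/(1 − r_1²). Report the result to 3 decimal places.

φ_{22} = (r_2 − r_1²) / (1 − r_1²)
r_1² = (-0.25)² = 0.0625
Numerator = 0.351 − 0.0625 = 0.2885; denominator = 1 − 0.0625 = 0.9375
φ_{22} = 0.2885 / 0.9375 = 0.308

0.308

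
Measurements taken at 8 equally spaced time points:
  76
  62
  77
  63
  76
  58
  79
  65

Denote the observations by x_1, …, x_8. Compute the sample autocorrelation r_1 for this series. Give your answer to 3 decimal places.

Mean x̄ = (76 + 62 + 77 + 63 + 76 + 58 + 79 + 65)/8 = 69.5000
Deviations from mean: 6.5000, -7.5000, 7.5000, -6.5000, 6.5000, -11.5000, 9.5000, -4.5000
Numerator Σ_{t=1}^{7}(x_t−x̄)(x_{t+1}−x̄) = -422.7500
Denominator Σ(x_t−x̄)² = 482.0000
r_1 = -422.7500 / 482.0000 = -0.877

-0.877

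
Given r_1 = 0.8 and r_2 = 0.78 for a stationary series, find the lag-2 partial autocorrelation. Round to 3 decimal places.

0.389

φ_{22} = (r_2 − r_1²) / (1 − r_1²)
r_1² = (0.8)² = 0.64
Numerator = 0.78 − 0.6400 = 0.1400; denominator = 1 − 0.6400 = 0.3600
φ_{22} = 0.1400 / 0.3600 = 0.389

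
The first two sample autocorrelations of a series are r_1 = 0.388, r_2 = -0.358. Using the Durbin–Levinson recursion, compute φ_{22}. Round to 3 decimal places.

-0.599

φ_{22} = (r_2 − r_1²) / (1 − r_1²)
r_1² = (0.388)² = 0.150544
Numerator = -0.358 − 0.1505 = -0.5085; denominator = 1 − 0.1505 = 0.8495
φ_{22} = -0.5085 / 0.8495 = -0.599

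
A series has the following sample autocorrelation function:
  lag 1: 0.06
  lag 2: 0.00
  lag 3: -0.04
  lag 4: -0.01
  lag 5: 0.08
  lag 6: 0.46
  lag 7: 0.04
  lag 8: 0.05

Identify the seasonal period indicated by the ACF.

The largest autocorrelation is r_6 = 0.46; the remaining lags stay at or below 0.08.
The dominant spike at lag 6 indicates a seasonal period of 6.

6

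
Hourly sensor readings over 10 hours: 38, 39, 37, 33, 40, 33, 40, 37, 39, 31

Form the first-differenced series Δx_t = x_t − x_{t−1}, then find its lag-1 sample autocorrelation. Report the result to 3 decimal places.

-0.683

First differences Δx: 1, -2, -4, 7, -7, 7, -3, 2, -8
Mean of differences = -0.7778
Numerator Σ(Δx_t−Δx̄)(Δx_{t+1}−Δx̄) = -163.6049
Denominator Σ(Δx_t−Δx̄)² = 239.5556
r_1(Δx) = -163.6049 / 239.5556 = -0.683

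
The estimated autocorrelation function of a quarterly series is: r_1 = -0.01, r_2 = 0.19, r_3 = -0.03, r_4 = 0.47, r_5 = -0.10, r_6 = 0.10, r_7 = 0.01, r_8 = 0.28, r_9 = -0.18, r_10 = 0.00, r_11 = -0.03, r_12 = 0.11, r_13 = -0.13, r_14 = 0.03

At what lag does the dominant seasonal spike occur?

4

The largest autocorrelation is r_4 = 0.47, with a weaker echo at lag 8 (0.28); the remaining lags stay at or below 0.19.
The dominant spike at lag 4 indicates a seasonal period of 4.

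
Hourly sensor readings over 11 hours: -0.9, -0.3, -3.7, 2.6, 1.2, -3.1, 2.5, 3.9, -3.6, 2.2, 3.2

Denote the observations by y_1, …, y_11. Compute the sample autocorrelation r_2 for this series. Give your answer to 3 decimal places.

Mean ȳ = (-0.9 − 0.3 − 3.7 + 2.6 + 1.2 − 3.1 + 2.5 + 3.9 − 3.6 + 2.2 + 3.2)/11 = 0.3636
Numerator Σ_{t=1}^{9}(y_t−ȳ)(y_{t+2}−ȳ) = -31.1717
Denominator Σ(y_t−ȳ)² = 80.4455
r_2 = -31.1717 / 80.4455 = -0.387

-0.387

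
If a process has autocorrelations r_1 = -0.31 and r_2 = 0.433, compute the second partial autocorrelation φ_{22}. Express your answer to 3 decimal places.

φ_{22} = (r_2 − r_1²) / (1 − r_1²)
r_1² = (-0.31)² = 0.0961
Numerator = 0.433 − 0.0961 = 0.3369; denominator = 1 − 0.0961 = 0.9039
φ_{22} = 0.3369 / 0.9039 = 0.373

0.373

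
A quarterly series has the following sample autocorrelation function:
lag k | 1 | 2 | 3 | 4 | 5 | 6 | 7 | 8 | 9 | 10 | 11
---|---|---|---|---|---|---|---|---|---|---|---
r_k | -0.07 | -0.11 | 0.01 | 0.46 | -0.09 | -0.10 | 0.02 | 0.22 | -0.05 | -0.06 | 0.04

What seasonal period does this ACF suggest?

4

The largest autocorrelation is r_4 = 0.46, with a weaker echo at lag 8 (0.22); the remaining lags stay at or below 0.04.
The dominant spike at lag 4 indicates a seasonal period of 4.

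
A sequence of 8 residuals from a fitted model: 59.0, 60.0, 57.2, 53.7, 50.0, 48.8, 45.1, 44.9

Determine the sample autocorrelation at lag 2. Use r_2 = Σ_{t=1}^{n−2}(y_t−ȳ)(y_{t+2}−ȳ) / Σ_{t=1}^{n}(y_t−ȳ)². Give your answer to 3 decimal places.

0.275

Mean ȳ = (59.0 + 60.0 + 57.2 + 53.7 + 50.0 + 48.8 + 45.1 + 44.9)/8 = 52.3375
Deviations from mean: 6.6625, 7.6625, 4.8625, 1.3625, -2.3375, -3.5375, -7.2375, -7.4375
Σ(y_t−ȳ)(y_{t+2}−ȳ) = (32.3964) + (10.4402) + (-11.3661) + (-4.8198) + (16.9177) + (26.3102) = 69.8784
Denominator Σ(y_t−ȳ)² = 254.2788
r_2 = 69.8784 / 254.2788 = 0.275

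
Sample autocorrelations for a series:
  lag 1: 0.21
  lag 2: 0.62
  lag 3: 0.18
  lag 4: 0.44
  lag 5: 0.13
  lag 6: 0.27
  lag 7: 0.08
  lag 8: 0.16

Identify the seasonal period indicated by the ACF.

The largest autocorrelation is r_2 = 0.62, with weaker echoes at lags 4 (0.44) and 6 (0.27); the remaining lags stay at or below 0.21.
The dominant spike at lag 2 indicates a seasonal period of 2.

2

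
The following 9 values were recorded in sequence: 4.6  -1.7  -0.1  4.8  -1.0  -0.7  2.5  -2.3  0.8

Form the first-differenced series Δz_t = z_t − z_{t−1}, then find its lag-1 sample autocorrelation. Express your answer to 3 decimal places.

-0.441

First differences Δz: -6.3, 1.6, 4.9, -5.8, 0.3, 3.2, -4.8, 3.1
Mean of differences = -0.4750
Numerator Σ(Δz_t−Δz̄)(Δz_{t+1}−Δz̄) = -62.1906
Denominator Σ(Δz_t−Δz̄)² = 141.0750
r_1(Δz) = -62.1906 / 141.0750 = -0.441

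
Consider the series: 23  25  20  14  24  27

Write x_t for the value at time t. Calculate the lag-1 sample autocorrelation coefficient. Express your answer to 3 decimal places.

0.073

Mean x̄ = (23 + 25 + 20 + 14 + 24 + 27)/6 = 22.1667
Deviations from mean: 0.8333, 2.8333, -2.1667, -8.1667, 1.8333, 4.8333
Σ(x_t−x̄)(x_{t+1}−x̄) = (2.3611) + (-6.1389) + (17.6944) + (-14.9722) + (8.8611) = 7.8056
Denominator Σ(x_t−x̄)² = 106.8333
r_1 = 7.8056 / 106.8333 = 0.073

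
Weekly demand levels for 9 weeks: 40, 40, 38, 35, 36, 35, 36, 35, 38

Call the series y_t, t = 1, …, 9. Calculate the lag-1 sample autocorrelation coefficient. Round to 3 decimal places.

Mean ȳ = (40 + 40 + 38 + 35 + 36 + 35 + 36 + 35 + 38)/9 = 37.0000
Numerator Σ_{t=1}^{8}(y_t−ȳ)(y_{t+1}−ȳ) = 16.0000
Denominator Σ(y_t−ȳ)² = 34.0000
r_1 = 16.0000 / 34.0000 = 0.471

0.471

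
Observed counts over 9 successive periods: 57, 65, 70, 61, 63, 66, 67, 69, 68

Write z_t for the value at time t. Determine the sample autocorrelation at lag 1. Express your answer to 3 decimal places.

Mean z̄ = (57 + 65 + 70 + 61 + 63 + 66 + 67 + 69 + 68)/9 = 65.1111
Numerator Σ_{t=1}^{8}(z_t−z̄)(z_{t+1}−z̄) = 7.3210
Denominator Σ(z_t−z̄)² = 138.8889
r_1 = 7.3210 / 138.8889 = 0.053

0.053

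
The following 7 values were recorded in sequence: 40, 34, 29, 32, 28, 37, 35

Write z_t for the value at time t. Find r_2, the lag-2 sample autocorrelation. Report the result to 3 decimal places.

-0.164

Mean z̄ = (40 + 34 + 29 + 32 + 28 + 37 + 35)/7 = 33.5714
Deviations from mean: 6.4286, 0.4286, -4.5714, -1.5714, -5.5714, 3.4286, 1.4286
Σ(z_t−z̄)(z_{t+2}−z̄) = (-29.3878) + (-0.6735) + (25.4694) + (-5.3878) + (-7.9592) = -17.9388
Denominator Σ(z_t−z̄)² = 109.7143
r_2 = -17.9388 / 109.7143 = -0.164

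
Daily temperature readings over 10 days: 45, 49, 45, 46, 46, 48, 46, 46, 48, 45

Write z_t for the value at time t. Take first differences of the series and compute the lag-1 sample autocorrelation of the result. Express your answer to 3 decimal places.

-0.556

First differences Δz: 4, -4, 1, 0, 2, -2, 0, 2, -3
Mean of differences = 0.0000
Numerator Σ(Δz_t−Δz̄)(Δz_{t+1}−Δz̄) = -30.0000
Denominator Σ(Δz_t−Δz̄)² = 54.0000
r_1(Δz) = -30.0000 / 54.0000 = -0.556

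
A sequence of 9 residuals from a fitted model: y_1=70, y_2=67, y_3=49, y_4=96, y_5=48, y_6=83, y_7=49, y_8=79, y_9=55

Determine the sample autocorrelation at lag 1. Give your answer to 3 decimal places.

Mean ȳ = (70 + 67 + 49 + 96 + 48 + 83 + 49 + 79 + 55)/9 = 66.2222
Numerator Σ_{t=1}^{8}(y_t−ȳ)(y_{t+1}−ȳ) = -2024.0494
Denominator Σ(y_t−ȳ)² = 2397.5556
r_1 = -2024.0494 / 2397.5556 = -0.844

-0.844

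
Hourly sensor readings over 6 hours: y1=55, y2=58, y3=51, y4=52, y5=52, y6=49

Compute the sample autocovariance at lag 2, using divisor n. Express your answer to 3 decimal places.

-0.593

Mean ȳ = (55 + 58 + 51 + 52 + 52 + 49)/6 = 52.8333
Deviations: 2.1667, 5.1667, -1.8333, -0.8333, -0.8333, -3.8333
Σ_{t=1}^{4}(y_t−ȳ)(y_{t+2}−ȳ) = -3.5556
γ_2 = -3.5556 / 6 = -0.593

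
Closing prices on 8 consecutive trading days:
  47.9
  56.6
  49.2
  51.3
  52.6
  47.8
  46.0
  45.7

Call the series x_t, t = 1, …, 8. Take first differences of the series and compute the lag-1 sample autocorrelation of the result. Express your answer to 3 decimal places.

-0.479

First differences Δx: 8.7, -7.4, 2.1, 1.3, -4.8, -1.8, -0.3
Mean of differences = -0.3143
Numerator Σ(Δx_t−Δx̄)(Δx_{t+1}−Δx̄) = -77.6802
Denominator Σ(Δx_t−Δx̄)² = 162.2286
r_1(Δx) = -77.6802 / 162.2286 = -0.479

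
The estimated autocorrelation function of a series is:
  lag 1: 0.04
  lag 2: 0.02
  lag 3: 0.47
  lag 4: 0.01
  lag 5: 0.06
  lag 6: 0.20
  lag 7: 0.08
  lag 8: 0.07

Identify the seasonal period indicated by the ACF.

The largest autocorrelation is r_3 = 0.47, with a weaker echo at lag 6 (0.20); the remaining lags stay at or below 0.08.
The dominant spike at lag 3 indicates a seasonal period of 3.

3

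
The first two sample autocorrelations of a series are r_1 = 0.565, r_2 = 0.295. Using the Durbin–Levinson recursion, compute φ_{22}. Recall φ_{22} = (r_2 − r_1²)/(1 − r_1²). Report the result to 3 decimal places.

φ_{22} = (r_2 − r_1²) / (1 − r_1²)
r_1² = (0.565)² = 0.319225
Numerator = 0.295 − 0.3192 = -0.0242; denominator = 1 − 0.3192 = 0.6808
φ_{22} = -0.0242 / 0.6808 = -0.036

-0.036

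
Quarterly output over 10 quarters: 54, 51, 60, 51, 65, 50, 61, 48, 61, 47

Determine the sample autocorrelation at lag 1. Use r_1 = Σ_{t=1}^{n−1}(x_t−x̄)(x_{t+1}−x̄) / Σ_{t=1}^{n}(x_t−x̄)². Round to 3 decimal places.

Mean x̄ = (54 + 51 + 60 + 51 + 65 + 50 + 61 + 48 + 61 + 47)/10 = 54.8000
Numerator Σ_{t=1}^{9}(x_t−x̄)(x_{t+1}−x̄) = -286.6400
Denominator Σ(x_t−x̄)² = 367.6000
r_1 = -286.6400 / 367.6000 = -0.780

-0.780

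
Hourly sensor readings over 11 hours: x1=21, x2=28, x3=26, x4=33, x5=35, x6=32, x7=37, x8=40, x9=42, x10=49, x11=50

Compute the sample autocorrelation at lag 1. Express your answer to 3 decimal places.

Mean x̄ = (21 + 28 + 26 + 33 + 35 + 32 + 37 + 40 + 42 + 49 + 50)/11 = 35.7273
Numerator Σ_{t=1}^{10}(x_t−x̄)(x_{t+1}−x̄) = 520.3802
Denominator Σ(x_t−x̄)² = 832.1818
r_1 = 520.3802 / 832.1818 = 0.625

0.625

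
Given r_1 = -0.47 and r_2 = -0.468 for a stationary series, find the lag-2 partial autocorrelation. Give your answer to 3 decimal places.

φ_{22} = (r_2 − r_1²) / (1 − r_1²)
r_1² = (-0.47)² = 0.2209
Numerator = -0.468 − 0.2209 = -0.6889; denominator = 1 − 0.2209 = 0.7791
φ_{22} = -0.6889 / 0.7791 = -0.884

-0.884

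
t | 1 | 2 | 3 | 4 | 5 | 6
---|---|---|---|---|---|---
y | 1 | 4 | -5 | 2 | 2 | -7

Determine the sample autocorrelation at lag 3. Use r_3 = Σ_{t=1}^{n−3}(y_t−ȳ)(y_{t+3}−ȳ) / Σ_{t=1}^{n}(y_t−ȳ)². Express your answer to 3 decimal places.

Mean ȳ = (1 + 4 − 5 + 2 + 2 − 7)/6 = -0.5000
Σ(y_t−ȳ)(y_{t+3}−ȳ) = (3.7500) + (11.2500) + (29.2500) = 44.2500
Denominator Σ(y_t−ȳ)² = 97.5000
r_3 = 44.2500 / 97.5000 = 0.454

0.454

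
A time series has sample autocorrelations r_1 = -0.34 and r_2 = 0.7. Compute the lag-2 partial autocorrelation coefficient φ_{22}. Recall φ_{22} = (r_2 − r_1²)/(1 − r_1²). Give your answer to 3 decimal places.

0.661

φ_{22} = (r_2 − r_1²) / (1 − r_1²)
r_1² = (-0.34)² = 0.1156
Numerator = 0.7 − 0.1156 = 0.5844; denominator = 1 − 0.1156 = 0.8844
φ_{22} = 0.5844 / 0.8844 = 0.661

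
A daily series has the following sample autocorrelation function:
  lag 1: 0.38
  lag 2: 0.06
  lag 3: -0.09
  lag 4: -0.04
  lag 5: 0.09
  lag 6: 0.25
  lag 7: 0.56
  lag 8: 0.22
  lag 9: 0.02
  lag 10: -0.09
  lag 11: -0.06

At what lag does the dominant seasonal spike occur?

The largest autocorrelation is r_7 = 0.56; the remaining lags stay at or below 0.38. The elevated value at lag 1 (0.38), dropping to 0.06 at lag 2, reflects decaying short-term dependence rather than seasonality.
The dominant spike at lag 7 indicates a seasonal period of 7.

7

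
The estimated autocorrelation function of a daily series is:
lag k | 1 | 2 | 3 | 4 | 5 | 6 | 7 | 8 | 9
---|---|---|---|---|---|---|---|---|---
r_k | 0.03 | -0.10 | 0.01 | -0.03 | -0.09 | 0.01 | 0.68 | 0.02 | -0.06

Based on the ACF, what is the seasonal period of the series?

7

The largest autocorrelation is r_7 = 0.68; the remaining lags stay at or below 0.03.
The dominant spike at lag 7 indicates a seasonal period of 7.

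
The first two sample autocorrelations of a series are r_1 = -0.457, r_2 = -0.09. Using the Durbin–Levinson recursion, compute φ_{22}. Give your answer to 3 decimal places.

-0.378

φ_{22} = (r_2 − r_1²) / (1 − r_1²)
r_1² = (-0.457)² = 0.208849
Numerator = -0.09 − 0.2088 = -0.2988; denominator = 1 − 0.2088 = 0.7912
φ_{22} = -0.2988 / 0.7912 = -0.378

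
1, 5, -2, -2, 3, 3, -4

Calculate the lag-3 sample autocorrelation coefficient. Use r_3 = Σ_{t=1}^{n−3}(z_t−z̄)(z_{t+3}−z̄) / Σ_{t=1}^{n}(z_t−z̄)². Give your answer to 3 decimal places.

Mean z̄ = (1 + 5 − 2 − 2 + 3 + 3 − 4)/7 = 0.5714
Deviations from mean: 0.4286, 4.4286, -2.5714, -2.5714, 2.4286, 2.4286, -4.5714
Σ(z_t−z̄)(z_{t+3}−z̄) = (-1.1020) + (10.7551) + (-6.2449) + (11.7551) = 15.1633
Denominator Σ(z_t−z̄)² = 65.7143
r_3 = 15.1633 / 65.7143 = 0.231

0.231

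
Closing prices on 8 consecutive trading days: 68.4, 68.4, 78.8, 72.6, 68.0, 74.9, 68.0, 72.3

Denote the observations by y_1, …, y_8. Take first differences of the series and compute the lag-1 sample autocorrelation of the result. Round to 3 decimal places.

-0.519

First differences Δy: 0.0, 10.4, -6.2, -4.6, 6.9, -6.9, 4.3
Mean of differences = 0.5571
Numerator Σ(Δy_t−Δȳ)(Δy_{t+1}−Δȳ) = -145.0676
Denominator Σ(Δy_t−Δȳ)² = 279.2971
r_1(Δy) = -145.0676 / 279.2971 = -0.519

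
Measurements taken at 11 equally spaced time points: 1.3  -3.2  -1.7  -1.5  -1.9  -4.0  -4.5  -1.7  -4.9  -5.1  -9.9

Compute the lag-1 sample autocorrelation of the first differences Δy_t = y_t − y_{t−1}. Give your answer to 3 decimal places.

-0.300

First differences Δy: -4.5, 1.5, 0.2, -0.4, -2.1, -0.5, 2.8, -3.2, -0.2, -4.8
Mean of differences = -1.1200
Numerator Σ(Δy_t−Δȳ)(Δy_{t+1}−Δȳ) = -16.7824
Denominator Σ(Δy_t−Δȳ)² = 55.9760
r_1(Δy) = -16.7824 / 55.9760 = -0.300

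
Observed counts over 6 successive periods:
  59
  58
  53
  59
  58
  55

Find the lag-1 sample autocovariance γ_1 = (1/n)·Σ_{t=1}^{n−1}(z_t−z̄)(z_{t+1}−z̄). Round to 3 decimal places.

-1.667

Mean z̄ = (59 + 58 + 53 + 59 + 58 + 55)/6 = 57.0000
Deviations: 2.0000, 1.0000, -4.0000, 2.0000, 1.0000, -2.0000
Σ_{t=1}^{5}(z_t−z̄)(z_{t+1}−z̄) = -10.0000
γ_1 = -10.0000 / 6 = -1.667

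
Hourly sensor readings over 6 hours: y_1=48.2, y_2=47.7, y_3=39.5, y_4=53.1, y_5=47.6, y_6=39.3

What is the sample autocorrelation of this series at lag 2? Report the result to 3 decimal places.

Mean ȳ = (48.2 + 47.7 + 39.5 + 53.1 + 47.6 + 39.3)/6 = 45.9000
Deviations from mean: 2.3000, 1.8000, -6.4000, 7.2000, 1.7000, -6.6000
Σ(y_t−ȳ)(y_{t+2}−ȳ) = (-14.7200) + (12.9600) + (-10.8800) + (-47.5200) = -60.1600
Denominator Σ(y_t−ȳ)² = 147.7800
r_2 = -60.1600 / 147.7800 = -0.407

-0.407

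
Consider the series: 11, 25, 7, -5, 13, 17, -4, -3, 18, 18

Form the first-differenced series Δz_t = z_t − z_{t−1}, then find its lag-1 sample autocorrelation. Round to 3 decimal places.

-0.138

First differences Δz: 14, -18, -12, 18, 4, -21, 1, 21, 0
Mean of differences = 0.7778
Numerator Σ(Δz_t−Δz̄)(Δz_{t+1}−Δz̄) = -259.1605
Denominator Σ(Δz_t−Δz̄)² = 1881.5556
r_1(Δz) = -259.1605 / 1881.5556 = -0.138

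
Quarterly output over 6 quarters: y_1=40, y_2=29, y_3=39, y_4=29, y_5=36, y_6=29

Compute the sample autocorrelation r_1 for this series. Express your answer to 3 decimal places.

Mean ȳ = (40 + 29 + 39 + 29 + 36 + 29)/6 = 33.6667
Σ(y_t−ȳ)(y_{t+1}−ȳ) = (-29.5556) + (-24.8889) + (-24.8889) + (-10.8889) + (-10.8889) = -101.1111
Denominator Σ(y_t−ȳ)² = 139.3333
r_1 = -101.1111 / 139.3333 = -0.726

-0.726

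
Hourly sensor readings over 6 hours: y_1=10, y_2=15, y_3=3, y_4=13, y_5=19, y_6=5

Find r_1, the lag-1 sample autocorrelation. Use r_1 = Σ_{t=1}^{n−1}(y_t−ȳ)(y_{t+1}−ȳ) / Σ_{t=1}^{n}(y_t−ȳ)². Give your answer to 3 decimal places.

-0.449

Mean ȳ = (10 + 15 + 3 + 13 + 19 + 5)/6 = 10.8333
Deviations from mean: -0.8333, 4.1667, -7.8333, 2.1667, 8.1667, -5.8333
Numerator Σ_{t=1}^{5}(y_t−ȳ)(y_{t+1}−ȳ) = -83.0278
Denominator Σ(y_t−ȳ)² = 184.8333
r_1 = -83.0278 / 184.8333 = -0.449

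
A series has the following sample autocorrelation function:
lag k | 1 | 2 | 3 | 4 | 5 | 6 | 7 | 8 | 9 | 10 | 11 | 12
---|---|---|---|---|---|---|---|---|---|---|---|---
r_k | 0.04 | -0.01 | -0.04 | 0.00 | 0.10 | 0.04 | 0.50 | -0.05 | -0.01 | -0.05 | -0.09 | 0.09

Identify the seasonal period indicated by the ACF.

7

The largest autocorrelation is r_7 = 0.50; the remaining lags stay at or below 0.10.
The dominant spike at lag 7 indicates a seasonal period of 7.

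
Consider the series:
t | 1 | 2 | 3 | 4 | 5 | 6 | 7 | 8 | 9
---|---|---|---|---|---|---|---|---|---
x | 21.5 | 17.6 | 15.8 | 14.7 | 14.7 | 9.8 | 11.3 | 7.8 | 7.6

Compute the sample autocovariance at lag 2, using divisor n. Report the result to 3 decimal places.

Mean x̄ = (21.5 + 17.6 + 15.8 + 14.7 + 14.7 + 9.8 + 11.3 + 7.8 + 7.6)/9 = 13.4222
Σ_{t=1}^{7}(x_t−x̄)(x_{t+2}−x̄) = 52.9646
γ_2 = 52.9646 / 9 = 5.885

5.885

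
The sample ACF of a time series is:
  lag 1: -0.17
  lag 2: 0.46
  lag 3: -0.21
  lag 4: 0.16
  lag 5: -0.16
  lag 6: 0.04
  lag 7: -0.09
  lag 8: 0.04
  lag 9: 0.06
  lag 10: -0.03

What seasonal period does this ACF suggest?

2

The largest autocorrelation is r_2 = 0.46, with a weaker echo at lag 4 (0.16); the remaining lags stay at or below 0.06.
The dominant spike at lag 2 indicates a seasonal period of 2.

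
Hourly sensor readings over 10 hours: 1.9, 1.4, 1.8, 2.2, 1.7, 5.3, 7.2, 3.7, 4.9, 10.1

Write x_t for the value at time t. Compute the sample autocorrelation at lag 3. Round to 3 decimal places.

Mean x̄ = (1.9 + 1.4 + 1.8 + 2.2 + 1.7 + 5.3 + 7.2 + 3.7 + 4.9 + 10.1)/10 = 4.0200
Σ(x_t−x̄)(x_{t+3}−x̄) = (3.8584) + (6.0784) + (-2.8416) + (-5.7876) + (0.7424) + (1.1264) + (19.3344) = 22.5108
Denominator Σ(x_t−x̄)² = 74.5760
r_3 = 22.5108 / 74.5760 = 0.302

0.302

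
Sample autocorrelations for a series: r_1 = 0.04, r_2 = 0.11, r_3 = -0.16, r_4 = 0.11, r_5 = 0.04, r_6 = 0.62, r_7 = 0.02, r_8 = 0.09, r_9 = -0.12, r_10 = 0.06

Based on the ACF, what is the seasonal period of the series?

6

The largest autocorrelation is r_6 = 0.62; the remaining lags stay at or below 0.11.
The dominant spike at lag 6 indicates a seasonal period of 6.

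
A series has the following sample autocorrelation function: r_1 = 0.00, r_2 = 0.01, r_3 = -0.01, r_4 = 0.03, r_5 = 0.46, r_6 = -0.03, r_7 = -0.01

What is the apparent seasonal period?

5

The largest autocorrelation is r_5 = 0.46; the remaining lags stay at or below 0.03.
The dominant spike at lag 5 indicates a seasonal period of 5.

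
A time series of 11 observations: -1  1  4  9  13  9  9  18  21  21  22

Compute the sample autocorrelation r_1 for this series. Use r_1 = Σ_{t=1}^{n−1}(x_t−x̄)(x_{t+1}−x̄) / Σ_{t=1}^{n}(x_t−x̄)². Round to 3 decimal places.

0.684

Mean x̄ = (-1 + 1 + 4 + 9 + 13 + 9 + 9 + 18 + 21 + 21 + 22)/11 = 11.4545
Numerator Σ_{t=1}^{10}(x_t−x̄)(x_{t+1}−x̄) = 463.0661
Denominator Σ(x_t−x̄)² = 676.7273
r_1 = 463.0661 / 676.7273 = 0.684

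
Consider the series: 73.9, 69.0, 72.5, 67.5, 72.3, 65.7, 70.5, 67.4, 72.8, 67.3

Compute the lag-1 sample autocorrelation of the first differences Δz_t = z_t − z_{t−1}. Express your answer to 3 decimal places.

-0.842

First differences Δz: -4.9, 3.5, -5.0, 4.8, -6.6, 4.8, -3.1, 5.4, -5.5
Mean of differences = -0.7333
Numerator Σ(Δz_t−Δz̄)(Δz_{t+1}−Δz̄) = -181.0811
Denominator Σ(Δz_t−Δz̄)² = 215.0800
r_1(Δz) = -181.0811 / 215.0800 = -0.842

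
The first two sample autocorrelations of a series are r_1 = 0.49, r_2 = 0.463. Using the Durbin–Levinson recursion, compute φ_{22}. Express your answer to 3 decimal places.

0.293

φ_{22} = (r_2 − r_1²) / (1 − r_1²)
r_1² = (0.49)² = 0.2401
Numerator = 0.463 − 0.2401 = 0.2229; denominator = 1 − 0.2401 = 0.7599
φ_{22} = 0.2229 / 0.7599 = 0.293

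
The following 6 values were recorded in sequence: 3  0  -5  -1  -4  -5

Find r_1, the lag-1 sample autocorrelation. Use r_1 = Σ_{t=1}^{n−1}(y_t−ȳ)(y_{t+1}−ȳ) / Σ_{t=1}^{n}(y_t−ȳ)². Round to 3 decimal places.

0.096

Mean ȳ = (3 + 0 − 5 − 1 − 4 − 5)/6 = -2.0000
Deviations from mean: 5.0000, 2.0000, -3.0000, 1.0000, -2.0000, -3.0000
Σ(y_t−ȳ)(y_{t+1}−ȳ) = (10.0000) + (-6.0000) + (-3.0000) + (-2.0000) + (6.0000) = 5.0000
Denominator Σ(y_t−ȳ)² = 52.0000
r_1 = 5.0000 / 52.0000 = 0.096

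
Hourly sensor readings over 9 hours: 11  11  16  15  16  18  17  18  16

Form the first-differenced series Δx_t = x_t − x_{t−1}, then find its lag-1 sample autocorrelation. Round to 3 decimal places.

-0.406

First differences Δx: 0, 5, -1, 1, 2, -1, 1, -2
Mean of differences = 0.6250
Numerator Σ(Δx_t−Δx̄)(Δx_{t+1}−Δx̄) = -13.7656
Denominator Σ(Δx_t−Δx̄)² = 33.8750
r_1(Δx) = -13.7656 / 33.8750 = -0.406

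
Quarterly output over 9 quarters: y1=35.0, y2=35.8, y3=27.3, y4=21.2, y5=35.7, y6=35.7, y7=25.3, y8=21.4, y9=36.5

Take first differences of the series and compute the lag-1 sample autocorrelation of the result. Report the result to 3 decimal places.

-0.088

First differences Δy: 0.8, -8.5, -6.1, 14.5, 0.0, -10.4, -3.9, 15.1
Mean of differences = 0.1875
Numerator Σ(Δy_t−Δȳ)(Δy_{t+1}−Δȳ) = -59.0652
Denominator Σ(Δy_t−Δȳ)² = 671.4488
r_1(Δy) = -59.0652 / 671.4488 = -0.088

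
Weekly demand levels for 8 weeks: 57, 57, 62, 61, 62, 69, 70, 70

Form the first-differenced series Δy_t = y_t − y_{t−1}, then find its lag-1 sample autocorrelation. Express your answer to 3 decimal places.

First differences Δy: 0, 5, -1, 1, 7, 1, 0
Mean of differences = 1.8571
Numerator Σ(Δy_t−Δȳ)(Δy_{t+1}−Δȳ) = -19.5918
Denominator Σ(Δy_t−Δȳ)² = 52.8571
r_1(Δy) = -19.5918 / 52.8571 = -0.371

-0.371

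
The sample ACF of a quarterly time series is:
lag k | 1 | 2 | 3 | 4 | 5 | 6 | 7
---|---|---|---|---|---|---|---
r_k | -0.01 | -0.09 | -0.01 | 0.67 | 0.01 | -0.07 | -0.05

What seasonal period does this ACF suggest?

4

The largest autocorrelation is r_4 = 0.67; the remaining lags stay at or below 0.01.
The dominant spike at lag 4 indicates a seasonal period of 4.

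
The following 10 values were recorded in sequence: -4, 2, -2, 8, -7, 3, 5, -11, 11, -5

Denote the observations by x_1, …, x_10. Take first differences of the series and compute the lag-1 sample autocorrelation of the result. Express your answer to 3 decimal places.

First differences Δx: 6, -4, 10, -15, 10, 2, -16, 22, -16
Mean of differences = -0.1111
Numerator Σ(Δx_t−Δx̄)(Δx_{t+1}−Δx̄) = -1079.0123
Denominator Σ(Δx_t−Δx̄)² = 1476.8889
r_1(Δx) = -1079.0123 / 1476.8889 = -0.731

-0.731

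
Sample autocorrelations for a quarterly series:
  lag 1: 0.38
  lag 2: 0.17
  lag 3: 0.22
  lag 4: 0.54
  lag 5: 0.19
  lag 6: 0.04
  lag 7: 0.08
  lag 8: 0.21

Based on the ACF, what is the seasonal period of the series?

The largest autocorrelation is r_4 = 0.54; the remaining lags stay at or below 0.38. The elevated value at lag 1 (0.38), dropping to 0.17 at lag 2, reflects decaying short-term dependence rather than seasonality.
The dominant spike at lag 4 indicates a seasonal period of 4.

4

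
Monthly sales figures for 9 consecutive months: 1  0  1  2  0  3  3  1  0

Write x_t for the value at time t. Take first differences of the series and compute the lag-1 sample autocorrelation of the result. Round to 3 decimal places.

-0.282

First differences Δx: -1, 1, 1, -2, 3, 0, -2, -1
Mean of differences = -0.1250
Numerator Σ(Δx_t−Δx̄)(Δx_{t+1}−Δx̄) = -5.8906
Denominator Σ(Δx_t−Δx̄)² = 20.8750
r_1(Δx) = -5.8906 / 20.8750 = -0.282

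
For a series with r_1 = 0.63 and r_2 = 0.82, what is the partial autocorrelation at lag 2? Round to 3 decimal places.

0.702

φ_{22} = (r_2 − r_1²) / (1 − r_1²)
r_1² = (0.63)² = 0.3969
Numerator = 0.82 − 0.3969 = 0.4231; denominator = 1 − 0.3969 = 0.6031
φ_{22} = 0.4231 / 0.6031 = 0.702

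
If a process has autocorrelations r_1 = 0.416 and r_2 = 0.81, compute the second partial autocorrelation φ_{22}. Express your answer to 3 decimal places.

0.770

φ_{22} = (r_2 − r_1²) / (1 − r_1²)
r_1² = (0.416)² = 0.173056
Numerator = 0.81 − 0.1731 = 0.6369; denominator = 1 − 0.1731 = 0.8269
φ_{22} = 0.6369 / 0.8269 = 0.770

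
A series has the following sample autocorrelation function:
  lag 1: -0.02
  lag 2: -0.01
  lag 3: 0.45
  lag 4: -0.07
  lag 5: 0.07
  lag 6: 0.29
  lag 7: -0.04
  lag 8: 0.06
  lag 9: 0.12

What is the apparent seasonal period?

3

The largest autocorrelation is r_3 = 0.45, with a weaker echo at lag 6 (0.29); the remaining lags stay at or below 0.12.
The dominant spike at lag 3 indicates a seasonal period of 3.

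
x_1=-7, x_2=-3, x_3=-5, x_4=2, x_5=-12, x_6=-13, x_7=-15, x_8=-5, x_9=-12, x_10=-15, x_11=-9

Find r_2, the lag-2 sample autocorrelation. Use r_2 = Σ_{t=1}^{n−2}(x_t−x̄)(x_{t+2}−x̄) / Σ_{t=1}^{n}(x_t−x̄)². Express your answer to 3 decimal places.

Mean x̄ = (-7 − 3 − 5 + 2 − 12 − 13 − 15 − 5 − 12 − 15 − 9)/11 = -8.5455
Numerator Σ_{t=1}^{9}(x_t−x̄)(x_{t+2}−x̄) = 12.2231
Denominator Σ(x_t−x̄)² = 296.7273
r_2 = 12.2231 / 296.7273 = 0.041

0.041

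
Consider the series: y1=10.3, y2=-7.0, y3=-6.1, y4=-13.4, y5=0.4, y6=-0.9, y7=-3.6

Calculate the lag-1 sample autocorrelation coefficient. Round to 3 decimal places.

-0.113

Mean ȳ = (10.3 − 7.0 − 6.1 − 13.4 + 0.4 − 0.9 − 3.6)/7 = -2.9000
Deviations from mean: 13.2000, -4.1000, -3.2000, -10.5000, 3.3000, 2.0000, -0.7000
Σ(y_t−ȳ)(y_{t+1}−ȳ) = (-54.1200) + (13.1200) + (33.6000) + (-34.6500) + (6.6000) + (-1.4000) = -36.8500
Denominator Σ(y_t−ȳ)² = 326.9200
r_1 = -36.8500 / 326.9200 = -0.113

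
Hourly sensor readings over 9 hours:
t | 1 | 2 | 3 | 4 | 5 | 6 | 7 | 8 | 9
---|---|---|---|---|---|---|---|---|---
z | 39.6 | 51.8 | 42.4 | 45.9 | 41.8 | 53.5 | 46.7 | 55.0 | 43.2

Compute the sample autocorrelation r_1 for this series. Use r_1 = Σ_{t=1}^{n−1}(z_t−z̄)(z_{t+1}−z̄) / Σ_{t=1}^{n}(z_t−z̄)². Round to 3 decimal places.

-0.456

Mean z̄ = (39.6 + 51.8 + 42.4 + 45.9 + 41.8 + 53.5 + 46.7 + 55.0 + 43.2)/9 = 46.6556
Numerator Σ_{t=1}^{8}(z_t−z̄)(z_{t+1}−z̄) = -112.6986
Denominator Σ(z_t−z̄)² = 246.9222
r_1 = -112.6986 / 246.9222 = -0.456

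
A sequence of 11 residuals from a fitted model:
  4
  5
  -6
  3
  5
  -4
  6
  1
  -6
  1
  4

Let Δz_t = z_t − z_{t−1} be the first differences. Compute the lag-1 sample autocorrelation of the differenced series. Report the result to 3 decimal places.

-0.467

First differences Δz: 1, -11, 9, 2, -9, 10, -5, -7, 7, 3
Mean of differences = 0.0000
Numerator Σ(Δz_t−Δz̄)(Δz_{t+1}−Δz̄) = -243.0000
Denominator Σ(Δz_t−Δz̄)² = 520.0000
r_1(Δz) = -243.0000 / 520.0000 = -0.467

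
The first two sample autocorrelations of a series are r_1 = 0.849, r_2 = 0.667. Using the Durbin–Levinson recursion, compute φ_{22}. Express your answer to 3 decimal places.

-0.193

φ_{22} = (r_2 − r_1²) / (1 − r_1²)
r_1² = (0.849)² = 0.720801
Numerator = 0.667 − 0.7208 = -0.0538; denominator = 1 − 0.7208 = 0.2792
φ_{22} = -0.0538 / 0.2792 = -0.193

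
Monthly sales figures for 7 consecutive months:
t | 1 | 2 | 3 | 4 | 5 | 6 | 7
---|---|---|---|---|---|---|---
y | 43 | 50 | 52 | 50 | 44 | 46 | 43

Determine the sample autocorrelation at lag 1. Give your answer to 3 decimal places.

0.200

Mean ȳ = (43 + 50 + 52 + 50 + 44 + 46 + 43)/7 = 46.8571
Deviations from mean: -3.8571, 3.1429, 5.1429, 3.1429, -2.8571, -0.8571, -3.8571
Σ(y_t−ȳ)(y_{t+1}−ȳ) = (-12.1224) + (16.1633) + (16.1633) + (-8.9796) + (2.4490) + (3.3061) = 16.9796
Denominator Σ(y_t−ȳ)² = 84.8571
r_1 = 16.9796 / 84.8571 = 0.200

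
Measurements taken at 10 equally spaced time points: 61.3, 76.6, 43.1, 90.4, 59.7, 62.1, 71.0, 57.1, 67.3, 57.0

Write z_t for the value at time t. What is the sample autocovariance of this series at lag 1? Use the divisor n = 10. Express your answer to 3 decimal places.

Mean z̄ = (61.3 + 76.6 + 43.1 + 90.4 + 59.7 + 62.1 + 71.0 + 57.1 + 67.3 + 57.0)/10 = 64.5600
Σ_{t=1}^{9}(z_t−z̄)(z_{t+1}−z̄) = -1070.8216
γ_1 = -1070.8216 / 10 = -107.082

-107.082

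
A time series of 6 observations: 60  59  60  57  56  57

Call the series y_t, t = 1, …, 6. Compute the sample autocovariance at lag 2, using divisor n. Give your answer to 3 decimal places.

-0.037

Mean ȳ = (60 + 59 + 60 + 57 + 56 + 57)/6 = 58.1667
Deviations: 1.8333, 0.8333, 1.8333, -1.1667, -2.1667, -1.1667
Σ_{t=1}^{4}(y_t−ȳ)(y_{t+2}−ȳ) = -0.2222
γ_2 = -0.2222 / 6 = -0.037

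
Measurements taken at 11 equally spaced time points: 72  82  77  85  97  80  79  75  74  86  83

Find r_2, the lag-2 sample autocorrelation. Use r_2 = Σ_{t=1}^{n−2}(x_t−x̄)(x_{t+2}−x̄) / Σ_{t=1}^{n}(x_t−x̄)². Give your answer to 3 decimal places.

-0.172

Mean x̄ = (72 + 82 + 77 + 85 + 97 + 80 + 79 + 75 + 74 + 86 + 83)/11 = 80.9091
Numerator Σ_{t=1}^{9}(x_t−x̄)(x_{t+2}−x̄) = -84.0165
Denominator Σ(x_t−x̄)² = 488.9091
r_2 = -84.0165 / 488.9091 = -0.172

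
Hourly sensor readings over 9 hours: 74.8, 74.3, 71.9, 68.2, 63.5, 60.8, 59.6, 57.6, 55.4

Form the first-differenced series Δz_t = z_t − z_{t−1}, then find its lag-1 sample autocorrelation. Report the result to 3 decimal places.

First differences Δz: -0.5, -2.4, -3.7, -4.7, -2.7, -1.2, -2.0, -2.2
Mean of differences = -2.4250
Numerator Σ(Δz_t−Δz̄)(Δz_{t+1}−Δz̄) = 3.8219
Denominator Σ(Δz_t−Δz̄)² = 12.3150
r_1(Δz) = 3.8219 / 12.3150 = 0.310

0.310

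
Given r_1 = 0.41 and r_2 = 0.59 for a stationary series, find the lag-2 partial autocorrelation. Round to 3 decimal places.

0.507

φ_{22} = (r_2 − r_1²) / (1 − r_1²)
r_1² = (0.41)² = 0.1681
Numerator = 0.59 − 0.1681 = 0.4219; denominator = 1 − 0.1681 = 0.8319
φ_{22} = 0.4219 / 0.8319 = 0.507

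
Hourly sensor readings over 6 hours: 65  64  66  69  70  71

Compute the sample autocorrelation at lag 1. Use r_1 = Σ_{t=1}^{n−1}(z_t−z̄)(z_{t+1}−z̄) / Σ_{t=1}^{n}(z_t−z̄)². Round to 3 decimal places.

Mean z̄ = (65 + 64 + 66 + 69 + 70 + 71)/6 = 67.5000
Deviations from mean: -2.5000, -3.5000, -1.5000, 1.5000, 2.5000, 3.5000
Numerator Σ_{t=1}^{5}(z_t−z̄)(z_{t+1}−z̄) = 24.2500
Denominator Σ(z_t−z̄)² = 41.5000
r_1 = 24.2500 / 41.5000 = 0.584

0.584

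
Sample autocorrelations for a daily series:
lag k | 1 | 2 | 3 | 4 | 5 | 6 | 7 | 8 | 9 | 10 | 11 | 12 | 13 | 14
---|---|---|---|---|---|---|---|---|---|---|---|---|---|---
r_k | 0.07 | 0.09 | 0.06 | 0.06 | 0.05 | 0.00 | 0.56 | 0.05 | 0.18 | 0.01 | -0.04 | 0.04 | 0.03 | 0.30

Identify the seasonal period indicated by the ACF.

7

The largest autocorrelation is r_7 = 0.56, with a weaker echo at lag 14 (0.30); the remaining lags stay at or below 0.18.
The dominant spike at lag 7 indicates a seasonal period of 7.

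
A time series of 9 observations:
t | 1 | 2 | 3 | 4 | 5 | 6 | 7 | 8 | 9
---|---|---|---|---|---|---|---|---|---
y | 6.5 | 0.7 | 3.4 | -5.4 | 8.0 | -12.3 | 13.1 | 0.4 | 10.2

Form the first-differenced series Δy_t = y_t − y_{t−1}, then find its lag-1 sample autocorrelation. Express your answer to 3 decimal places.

First differences Δy: -5.8, 2.7, -8.8, 13.4, -20.3, 25.4, -12.7, 9.8
Mean of differences = 0.4625
Numerator Σ(Δy_t−Δȳ)(Δy_{t+1}−Δȳ) = -1392.0952
Denominator Σ(Δy_t−Δȳ)² = 1610.7988
r_1(Δy) = -1392.0952 / 1610.7988 = -0.864

-0.864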